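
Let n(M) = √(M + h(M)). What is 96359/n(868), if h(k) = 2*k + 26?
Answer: 96359*√2630/2630 ≈ 1878.9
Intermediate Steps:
h(k) = 26 + 2*k
n(M) = √(26 + 3*M) (n(M) = √(M + (26 + 2*M)) = √(26 + 3*M))
96359/n(868) = 96359/(√(26 + 3*868)) = 96359/(√(26 + 2604)) = 96359/(√2630) = 96359*(√2630/2630) = 96359*√2630/2630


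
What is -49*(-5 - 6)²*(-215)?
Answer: 1274735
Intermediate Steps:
-49*(-5 - 6)²*(-215) = -49*(-11)²*(-215) = -49*121*(-215) = -5929*(-215) = 1274735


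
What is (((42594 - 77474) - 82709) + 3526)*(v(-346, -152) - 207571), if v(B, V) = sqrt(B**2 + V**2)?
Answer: 23676170973 - 228126*sqrt(35705) ≈ 2.3633e+10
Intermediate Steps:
(((42594 - 77474) - 82709) + 3526)*(v(-346, -152) - 207571) = (((42594 - 77474) - 82709) + 3526)*(sqrt((-346)**2 + (-152)**2) - 207571) = ((-34880 - 82709) + 3526)*(sqrt(119716 + 23104) - 207571) = (-117589 + 3526)*(sqrt(142820) - 207571) = -114063*(2*sqrt(35705) - 207571) = -114063*(-207571 + 2*sqrt(35705)) = 23676170973 - 228126*sqrt(35705)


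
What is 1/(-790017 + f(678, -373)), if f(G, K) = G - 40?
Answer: -1/789379 ≈ -1.2668e-6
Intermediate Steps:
f(G, K) = -40 + G
1/(-790017 + f(678, -373)) = 1/(-790017 + (-40 + 678)) = 1/(-790017 + 638) = 1/(-789379) = -1/789379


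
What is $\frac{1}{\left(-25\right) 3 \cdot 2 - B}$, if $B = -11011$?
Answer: $\frac{1}{10861} \approx 9.2073 \cdot 10^{-5}$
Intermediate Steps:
$\frac{1}{\left(-25\right) 3 \cdot 2 - B} = \frac{1}{\left(-25\right) 3 \cdot 2 - -11011} = \frac{1}{\left(-75\right) 2 + 11011} = \frac{1}{-150 + 11011} = \frac{1}{10861}$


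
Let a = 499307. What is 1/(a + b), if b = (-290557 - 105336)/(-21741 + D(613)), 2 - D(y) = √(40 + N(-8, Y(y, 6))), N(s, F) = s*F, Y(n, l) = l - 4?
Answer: 39328859006451/19637890829186770130 + 395893*√6/58913672487560310390 ≈ 2.0027e-6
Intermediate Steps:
Y(n, l) = -4 + l
N(s, F) = F*s
D(y) = 2 - 2*√6 (D(y) = 2 - √(40 + (-4 + 6)*(-8)) = 2 - √(40 + 2*(-8)) = 2 - √(40 - 16) = 2 - √24 = 2 - 2*√6)
b = -395893/(-21739 - 2*√6) (b = (-290557 - 105336)/(-21741 + (2 - 2*√6)) = -395893/(-21739 - 2*√6) ≈ 18.207)
1/(a + b) = 1/(499307 + (8606317927/472584097 - 791786*√6/472584097)) = 1/(235973154038706/472584097 - 791786*√6/472584097)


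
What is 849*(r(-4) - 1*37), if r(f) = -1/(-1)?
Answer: -30564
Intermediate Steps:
r(f) = 1 (r(f) = -1*(-1) = 1)
849*(r(-4) - 1*37) = 849*(1 - 1*37) = 849*(1 - 37) = 849*(-36) = -30564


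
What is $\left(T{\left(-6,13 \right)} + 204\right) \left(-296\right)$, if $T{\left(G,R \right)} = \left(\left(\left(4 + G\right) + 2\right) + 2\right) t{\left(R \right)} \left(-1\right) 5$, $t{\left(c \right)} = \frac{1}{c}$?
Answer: $- \frac{782032}{13} \approx -60156.0$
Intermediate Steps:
$T{\left(G,R \right)} = - \frac{5 \left(8 + G\right)}{R}$ ($T{\left(G,R \right)} = \frac{\left(\left(4 + G\right) + 2\right) + 2}{R} \left(-1\right) 5 = \frac{\left(6 + G\right) + 2}{R} \left(-1\right) 5 = \frac{8 + G}{R} \left(-1\right) 5 = - \frac{8 + G}{R} 5 = - \frac{5 \left(8 + G\right)}{R}$)
$\left(T{\left(-6,13 \right)} + 204\right) \left(-296\right) = \left(\frac{5 \left(-8 - -6\right)}{13} + 204\right) \left(-296\right) = \left(5 \cdot \frac{1}{13} \left(-8 + 6\right) + 204\right) \left(-296\right) = \left(5 \cdot \frac{1}{13} \left(-2\right) + 204\right) \left(-296\right) = \left(- \frac{10}{13} + 204\right) \left(-296\right) = \frac{2642}{13} \left(-296\right) = - \frac{782032}{13}$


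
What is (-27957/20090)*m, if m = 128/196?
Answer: -447312/492205 ≈ -0.90879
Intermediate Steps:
m = 32/49 (m = 128*(1/196) = 32/49 ≈ 0.65306)
(-27957/20090)*m = -27957/20090*(32/49) = -27957*1/20090*(32/49) = -27957/20090*32/49 = -447312/492205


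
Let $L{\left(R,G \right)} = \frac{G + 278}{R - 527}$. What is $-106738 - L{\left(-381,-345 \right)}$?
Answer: $- \frac{96918171}{908} \approx -1.0674 \cdot 10^{5}$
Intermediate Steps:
$L{\left(R,G \right)} = \frac{278 + G}{-527 + R}$
$-106738 - L{\left(-381,-345 \right)} = -106738 - \frac{278 - 345}{-527 - 381} = -106738 - \frac{1}{-908} \left(-67\right) = -106738 - \left(- \frac{1}{908}\right) \left(-67\right) = -106738 - \frac{67}{908} = - \frac{96918171}{908}$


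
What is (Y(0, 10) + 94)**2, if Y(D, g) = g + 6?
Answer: 12100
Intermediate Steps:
Y(D, g) = 6 + g
(Y(0, 10) + 94)**2 = ((6 + 10) + 94)**2 = (16 + 94)**2 = 110**2 = 12100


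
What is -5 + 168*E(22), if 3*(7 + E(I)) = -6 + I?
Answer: -285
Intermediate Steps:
E(I) = -9 + I/3 (E(I) = -7 + (-6 + I)/3 = -7 + (-2 + I/3) = -9 + I/3)
-5 + 168*E(22) = -5 + 168*(-9 + (1/3)*22) = -5 + 168*(-9 + 22/3) = -5 + 168*(-5/3) = -5 - 280 = -285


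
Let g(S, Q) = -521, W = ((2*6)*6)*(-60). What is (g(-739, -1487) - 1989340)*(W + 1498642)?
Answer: -2973493069242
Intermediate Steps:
W = -4320 (W = (12*6)*(-60) = 72*(-60) = -4320)
(g(-739, -1487) - 1989340)*(W + 1498642) = (-521 - 1989340)*(-4320 + 1498642) = -1989861*1494322 = -2973493069242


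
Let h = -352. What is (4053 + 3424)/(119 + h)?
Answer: -7477/233 ≈ -32.090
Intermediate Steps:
(4053 + 3424)/(119 + h) = (4053 + 3424)/(119 - 352) = 7477/(-233) = 7477*(-1/233) = -7477/233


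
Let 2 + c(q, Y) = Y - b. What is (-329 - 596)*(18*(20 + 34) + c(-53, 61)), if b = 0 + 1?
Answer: -952750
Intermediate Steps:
b = 1
c(q, Y) = -3 + Y (c(q, Y) = -2 + (Y - 1*1) = -2 + (Y - 1) = -2 + (-1 + Y) = -3 + Y)
(-329 - 596)*(18*(20 + 34) + c(-53, 61)) = (-329 - 596)*(18*(20 + 34) + (-3 + 61)) = -925*(18*54 + 58) = -925*(972 + 58) = -925*1030 = -952750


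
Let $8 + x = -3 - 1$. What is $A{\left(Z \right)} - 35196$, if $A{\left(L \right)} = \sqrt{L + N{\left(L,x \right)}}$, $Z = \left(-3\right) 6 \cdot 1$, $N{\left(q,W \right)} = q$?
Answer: $-35196 + 6 i \approx -35196.0 + 6.0 i$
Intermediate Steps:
$x = -12$ ($x = -8 - 4 = -12$)
$Z = -18$ ($Z = \left(-18\right) 1 = -18$)
$A{\left(L \right)} = \sqrt{2} \sqrt{L}$ ($A{\left(L \right)} = \sqrt{L + L} = \sqrt{2 L} = \sqrt{2} \sqrt{L}$)
$A{\left(Z \right)} - 35196 = \sqrt{2} \sqrt{-18} - 35196 = \sqrt{2} \cdot 3 i \sqrt{2} - 35196 = 6 i - 35196 = -35196 + 6 i$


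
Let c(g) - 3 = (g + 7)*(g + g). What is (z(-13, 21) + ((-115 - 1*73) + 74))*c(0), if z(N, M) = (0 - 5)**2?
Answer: -267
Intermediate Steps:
z(N, M) = 25 (z(N, M) = (-5)**2 = 25)
c(g) = 3 + 2*g*(7 + g) (c(g) = 3 + (g + 7)*(g + g) = 3 + (7 + g)*(2*g) = 3 + 2*g*(7 + g))
(z(-13, 21) + ((-115 - 1*73) + 74))*c(0) = (25 + ((-115 - 1*73) + 74))*(3 + 2*0**2 + 14*0) = (25 + ((-115 - 73) + 74))*(3 + 2*0 + 0) = (25 + (-188 + 74))*(3 + 0 + 0) = (25 - 114)*3 = -89*3 = -267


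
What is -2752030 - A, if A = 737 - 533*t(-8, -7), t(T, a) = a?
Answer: -2756498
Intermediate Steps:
A = 4468 (A = 737 - 533*(-7) = 737 + 3731 = 4468)
-2752030 - A = -2752030 - 1*4468 = -2752030 - 4468 = -2756498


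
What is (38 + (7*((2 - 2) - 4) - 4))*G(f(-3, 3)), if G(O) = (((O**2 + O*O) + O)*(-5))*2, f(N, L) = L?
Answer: -1260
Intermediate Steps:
G(O) = -20*O**2 - 10*O (G(O) = (((O**2 + O**2) + O)*(-5))*2 = ((2*O**2 + O)*(-5))*2 = ((O + 2*O**2)*(-5))*2 = (-10*O**2 - 5*O)*2 = -20*O**2 - 10*O)
(38 + (7*((2 - 2) - 4) - 4))*G(f(-3, 3)) = (38 + (7*((2 - 2) - 4) - 4))*(-10*3*(1 + 2*3)) = (38 + (7*(0 - 4) - 4))*(-10*3*(1 + 6)) = (38 + (7*(-4) - 4))*(-10*3*7) = (38 + (-28 - 4))*(-210) = (38 - 32)*(-210) = 6*(-210) = -1260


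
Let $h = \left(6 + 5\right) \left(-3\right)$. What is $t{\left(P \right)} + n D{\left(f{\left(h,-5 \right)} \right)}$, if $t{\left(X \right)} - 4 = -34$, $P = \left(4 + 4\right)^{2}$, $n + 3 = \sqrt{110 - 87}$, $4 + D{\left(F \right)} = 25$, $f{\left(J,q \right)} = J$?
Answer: $-93 + 21 \sqrt{23} \approx 7.7125$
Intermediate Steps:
$h = -33$ ($h = 11 \left(-3\right) = -33$)
$D{\left(F \right)} = 21$ ($D{\left(F \right)} = -4 + 25 = 21$)
$n = -3 + \sqrt{23}$ ($n = -3 + \sqrt{110 - 87} = -3 + \sqrt{23} \approx 1.7958$)
$P = 64$ ($P = 8^{2} = 64$)
$t{\left(X \right)} = -30$ ($t{\left(X \right)} = 4 - 34 = -30$)
$t{\left(P \right)} + n D{\left(f{\left(h,-5 \right)} \right)} = -30 + \left(-3 + \sqrt{23}\right) 21 = -30 - \left(63 - 21 \sqrt{23}\right) = -93 + 21 \sqrt{23}$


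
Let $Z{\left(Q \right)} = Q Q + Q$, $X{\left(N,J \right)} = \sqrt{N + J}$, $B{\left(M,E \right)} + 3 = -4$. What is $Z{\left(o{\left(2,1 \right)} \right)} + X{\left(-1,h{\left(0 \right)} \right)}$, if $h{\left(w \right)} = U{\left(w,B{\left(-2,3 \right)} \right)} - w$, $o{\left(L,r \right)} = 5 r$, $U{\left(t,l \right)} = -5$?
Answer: $30 + i \sqrt{6} \approx 30.0 + 2.4495 i$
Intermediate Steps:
$B{\left(M,E \right)} = -7$ ($B{\left(M,E \right)} = -3 - 4 = -7$)
$h{\left(w \right)} = -5 - w$
$X{\left(N,J \right)} = \sqrt{J + N}$
$Z{\left(Q \right)} = Q + Q^{2}$ ($Z{\left(Q \right)} = Q^{2} + Q = Q + Q^{2}$)
$Z{\left(o{\left(2,1 \right)} \right)} + X{\left(-1,h{\left(0 \right)} \right)} = 5 \cdot 1 \left(1 + 5 \cdot 1\right) + \sqrt{\left(-5 - 0\right) - 1} = 5 \left(1 + 5\right) + \sqrt{\left(-5 + 0\right) - 1} = 5 \cdot 6 + \sqrt{-5 - 1} = 30 + \sqrt{-6} = 30 + i \sqrt{6}$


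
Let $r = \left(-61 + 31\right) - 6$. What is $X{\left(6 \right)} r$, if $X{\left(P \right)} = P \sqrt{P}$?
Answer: $- 216 \sqrt{6} \approx -529.09$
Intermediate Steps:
$r = -36$ ($r = -30 - 6 = -36$)
$X{\left(P \right)} = P^{\frac{3}{2}}$
$X{\left(6 \right)} r = 6^{\frac{3}{2}} \left(-36\right) = 6 \sqrt{6} \left(-36\right) = - 216 \sqrt{6}$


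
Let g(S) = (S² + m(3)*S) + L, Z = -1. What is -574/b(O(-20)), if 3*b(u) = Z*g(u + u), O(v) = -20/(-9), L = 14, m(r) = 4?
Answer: 69741/2087 ≈ 33.417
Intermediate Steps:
g(S) = 14 + S² + 4*S (g(S) = (S² + 4*S) + 14 = 14 + S² + 4*S)
O(v) = 20/9 (O(v) = -20*(-⅑) = 20/9)
b(u) = -14/3 - 8*u/3 - 4*u²/3 (b(u) = (-(14 + (u + u)² + 4*(u + u)))/3 = (-(14 + (2*u)² + 4*(2*u)))/3 = (-(14 + 4*u² + 8*u))/3 = (-14 - 8*u - 4*u²)/3 = -14/3 - 8*u/3 - 4*u²/3)
-574/b(O(-20)) = -574/(-14/3 - 8/3*20/9 - 4*(20/9)²/3) = -574/(-14/3 - 160/27 - 4/3*400/81) = -574/(-14/3 - 160/27 - 1600/243) = -574/(-4174/243) = -574*(-243/4174) = 69741/2087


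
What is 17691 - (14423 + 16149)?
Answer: -12881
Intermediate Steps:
17691 - (14423 + 16149) = 17691 - 1*30572 = 17691 - 30572 = -12881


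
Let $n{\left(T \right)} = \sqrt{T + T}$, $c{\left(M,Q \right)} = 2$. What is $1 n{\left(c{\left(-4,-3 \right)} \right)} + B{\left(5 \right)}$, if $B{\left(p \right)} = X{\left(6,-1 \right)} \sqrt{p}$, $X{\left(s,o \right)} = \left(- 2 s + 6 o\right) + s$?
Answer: $2 - 12 \sqrt{5} \approx -24.833$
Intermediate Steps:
$X{\left(s,o \right)} = - s + 6 o$
$n{\left(T \right)} = \sqrt{2} \sqrt{T}$ ($n{\left(T \right)} = \sqrt{2 T} = \sqrt{2} \sqrt{T}$)
$B{\left(p \right)} = - 12 \sqrt{p}$ ($B{\left(p \right)} = \left(\left(-1\right) 6 + 6 \left(-1\right)\right) \sqrt{p} = \left(-6 - 6\right) \sqrt{p} = - 12 \sqrt{p}$)
$1 n{\left(c{\left(-4,-3 \right)} \right)} + B{\left(5 \right)} = 1 \sqrt{2} \sqrt{2} - 12 \sqrt{5} = 1 \cdot 2 - 12 \sqrt{5} = 2 - 12 \sqrt{5}$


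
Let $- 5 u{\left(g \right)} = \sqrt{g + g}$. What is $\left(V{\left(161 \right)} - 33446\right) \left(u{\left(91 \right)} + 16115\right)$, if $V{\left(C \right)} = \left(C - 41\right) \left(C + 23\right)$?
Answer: $-183163090 + \frac{11366 \sqrt{182}}{5} \approx -1.8313 \cdot 10^{8}$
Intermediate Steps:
$V{\left(C \right)} = \left(-41 + C\right) \left(23 + C\right)$
$u{\left(g \right)} = - \frac{\sqrt{2} \sqrt{g}}{5}$ ($u{\left(g \right)} = - \frac{\sqrt{g + g}}{5} = - \frac{\sqrt{2 g}}{5} = - \frac{\sqrt{2} \sqrt{g}}{5}$)
$\left(V{\left(161 \right)} - 33446\right) \left(u{\left(91 \right)} + 16115\right) = \left(\left(-943 + 161^{2} - 2898\right) - 33446\right) \left(- \frac{\sqrt{2} \sqrt{91}}{5} + 16115\right) = \left(\left(-943 + 25921 - 2898\right) - 33446\right) \left(- \frac{\sqrt{182}}{5} + 16115\right) = \left(22080 - 33446\right) \left(16115 - \frac{\sqrt{182}}{5}\right) = - 11366 \left(16115 - \frac{\sqrt{182}}{5}\right) = -183163090 + \frac{11366 \sqrt{182}}{5}$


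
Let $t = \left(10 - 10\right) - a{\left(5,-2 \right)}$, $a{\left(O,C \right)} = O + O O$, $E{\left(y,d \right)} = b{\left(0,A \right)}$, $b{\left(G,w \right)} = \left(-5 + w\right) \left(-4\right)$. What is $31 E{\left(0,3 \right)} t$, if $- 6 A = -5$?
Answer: $-15500$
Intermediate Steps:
$A = \frac{5}{6}$ ($A = \left(- \frac{1}{6}\right) \left(-5\right) = \frac{5}{6} \approx 0.83333$)
$b{\left(G,w \right)} = 20 - 4 w$
$E{\left(y,d \right)} = \frac{50}{3}$ ($E{\left(y,d \right)} = 20 - \frac{10}{3} = \frac{50}{3}$)
$a{\left(O,C \right)} = O + O^{2}$
$t = -30$ ($t = \left(10 - 10\right) - 5 \left(1 + 5\right) = 0 - 5 \cdot 6 = 0 - 30 = -30$)
$31 E{\left(0,3 \right)} t = 31 \cdot \frac{50}{3} \left(-30\right) = \frac{1550}{3} \left(-30\right) = -15500$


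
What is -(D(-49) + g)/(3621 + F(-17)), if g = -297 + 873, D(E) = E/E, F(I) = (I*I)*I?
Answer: 577/1292 ≈ 0.44659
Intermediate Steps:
F(I) = I³ (F(I) = I²*I = I³)
D(E) = 1
g = 576
-(D(-49) + g)/(3621 + F(-17)) = -(1 + 576)/(3621 + (-17)³) = -577/(3621 - 4913) = -577/(-1292) = -577*(-1)/1292 = -1*(-577/1292) = 577/1292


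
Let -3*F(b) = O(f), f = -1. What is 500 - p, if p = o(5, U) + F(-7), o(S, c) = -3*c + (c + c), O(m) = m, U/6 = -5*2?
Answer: 1319/3 ≈ 439.67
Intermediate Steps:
U = -60 (U = 6*(-5*2) = 6*(-10) = -60)
o(S, c) = -c (o(S, c) = -3*c + 2*c = -c)
F(b) = ⅓ (F(b) = -⅓*(-1) = ⅓)
p = 181/3 (p = -1*(-60) + ⅓ = 60 + ⅓ = 181/3 ≈ 60.333)
500 - p = 500 - 1*181/3 = 500 - 181/3 = 1319/3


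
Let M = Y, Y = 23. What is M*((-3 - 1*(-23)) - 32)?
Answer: -276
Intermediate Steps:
M = 23
M*((-3 - 1*(-23)) - 32) = 23*((-3 - 1*(-23)) - 32) = 23*((-3 + 23) - 32) = 23*(20 - 32) = 23*(-12) = -276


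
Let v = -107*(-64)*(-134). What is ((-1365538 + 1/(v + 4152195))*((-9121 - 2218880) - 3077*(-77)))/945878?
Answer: 4397201564861317648/1529750990657 ≈ 2.8745e+6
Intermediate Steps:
v = -917632 (v = 6848*(-134) = -917632)
((-1365538 + 1/(v + 4152195))*((-9121 - 2218880) - 3077*(-77)))/945878 = ((-1365538 + 1/(-917632 + 4152195))*((-9121 - 2218880) - 3077*(-77)))/945878 = ((-1365538 + 1/3234563)*(-2228001 + 236929))*(1/945878) = ((-1365538 + 1/3234563)*(-1991072))*(1/945878) = -4416918689893/3234563*(-1991072)*(1/945878) = (8794403129722635296/3234563)*(1/945878) = 4397201564861317648/1529750990657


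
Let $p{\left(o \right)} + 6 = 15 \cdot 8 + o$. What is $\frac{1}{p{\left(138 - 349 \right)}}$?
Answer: $- \frac{1}{97} \approx -0.010309$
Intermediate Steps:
$p{\left(o \right)} = 114 + o$ ($p{\left(o \right)} = -6 + \left(15 \cdot 8 + o\right) = -6 + \left(120 + o\right) = 114 + o$)
$\frac{1}{p{\left(138 - 349 \right)}} = \frac{1}{114 + \left(138 - 349\right)} = \frac{1}{114 - 211} = \frac{1}{-97} = - \frac{1}{97}$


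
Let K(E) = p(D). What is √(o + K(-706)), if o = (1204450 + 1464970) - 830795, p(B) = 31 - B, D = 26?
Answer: √1838630 ≈ 1356.0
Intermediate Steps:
K(E) = 5 (K(E) = 31 - 1*26 = 31 - 26 = 5)
o = 1838625 (o = 2669420 - 830795 = 1838625)
√(o + K(-706)) = √(1838625 + 5) = √1838630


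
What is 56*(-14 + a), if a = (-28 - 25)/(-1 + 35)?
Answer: -14812/17 ≈ -871.29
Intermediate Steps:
a = -53/34 ≈ -1.5588
56*(-14 + a) = 56*(-14 - 53/34) = 56*(-529/34) = -14812/17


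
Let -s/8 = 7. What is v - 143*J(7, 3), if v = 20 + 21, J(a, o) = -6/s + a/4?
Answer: -1572/7 ≈ -224.57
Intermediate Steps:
s = -56 (s = -8*7 = -56)
J(a, o) = 3/28 + a/4 (J(a, o) = -6/(-56) + a/4 = -6*(-1/56) + a*(1/4) = 3/28 + a/4)
v = 41
v - 143*J(7, 3) = 41 - 143*(3/28 + (1/4)*7) = 41 - 143*(3/28 + 7/4) = 41 - 143*13/7 = 41 - 1859/7 = -1572/7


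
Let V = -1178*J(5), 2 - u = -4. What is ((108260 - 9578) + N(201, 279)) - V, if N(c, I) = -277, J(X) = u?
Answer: 105473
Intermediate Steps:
u = 6 (u = 2 - 1*(-4) = 2 + 4 = 6)
J(X) = 6
V = -7068 (V = -1178*6 = -7068)
((108260 - 9578) + N(201, 279)) - V = ((108260 - 9578) - 277) - 1*(-7068) = (98682 - 277) + 7068 = 98405 + 7068 = 105473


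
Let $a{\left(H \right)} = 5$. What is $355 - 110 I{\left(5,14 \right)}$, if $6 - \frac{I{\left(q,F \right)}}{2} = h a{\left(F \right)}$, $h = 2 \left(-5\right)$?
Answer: $-11965$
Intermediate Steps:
$h = -10$
$I{\left(q,F \right)} = 112$ ($I{\left(q,F \right)} = 12 - 2 \left(\left(-10\right) 5\right) = 12 - -100 = 12 + 100 = 112$)
$355 - 110 I{\left(5,14 \right)} = 355 - 12320 = -11965$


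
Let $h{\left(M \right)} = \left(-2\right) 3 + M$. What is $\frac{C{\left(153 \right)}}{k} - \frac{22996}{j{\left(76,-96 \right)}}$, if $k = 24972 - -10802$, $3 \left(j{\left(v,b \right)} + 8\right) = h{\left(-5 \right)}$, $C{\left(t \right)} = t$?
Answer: $\frac{2467982067}{1252090} \approx 1971.1$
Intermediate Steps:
$h{\left(M \right)} = -6 + M$
$j{\left(v,b \right)} = - \frac{35}{3}$ ($j{\left(v,b \right)} = -8 + \frac{-6 - 5}{3} = -8 + \frac{1}{3} \left(-11\right) = -8 - \frac{11}{3} = - \frac{35}{3}$)
$k = 35774$ ($k = 24972 + 10802 = 35774$)
$\frac{C{\left(153 \right)}}{k} - \frac{22996}{j{\left(76,-96 \right)}} = \frac{153}{35774} - \frac{22996}{- \frac{35}{3}} = 153 \cdot \frac{1}{35774} - - \frac{68988}{35} = \frac{153}{35774} + \frac{68988}{35} = \frac{2467982067}{1252090}$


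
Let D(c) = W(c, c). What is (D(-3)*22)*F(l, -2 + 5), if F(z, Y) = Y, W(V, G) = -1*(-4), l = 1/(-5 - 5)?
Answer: 264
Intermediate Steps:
l = -⅒ (l = 1/(-10) = -⅒ ≈ -0.10000)
W(V, G) = 4
D(c) = 4
(D(-3)*22)*F(l, -2 + 5) = (4*22)*(-2 + 5) = 88*3 = 264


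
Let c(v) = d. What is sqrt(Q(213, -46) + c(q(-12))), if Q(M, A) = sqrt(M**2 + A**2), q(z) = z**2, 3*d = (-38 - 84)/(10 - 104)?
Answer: sqrt(8601 + 19881*sqrt(47485))/141 ≈ 14.776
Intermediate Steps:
d = 61/141 (d = ((-38 - 84)/(10 - 104))/3 = (-122/(-94))/3 = (-122*(-1/94))/3 = (1/3)*(61/47) = 61/141 ≈ 0.43262)
c(v) = 61/141
Q(M, A) = sqrt(A**2 + M**2)
sqrt(Q(213, -46) + c(q(-12))) = sqrt(sqrt((-46)**2 + 213**2) + 61/141) = sqrt(sqrt(2116 + 45369) + 61/141) = sqrt(sqrt(47485) + 61/141) = sqrt(61/141 + sqrt(47485))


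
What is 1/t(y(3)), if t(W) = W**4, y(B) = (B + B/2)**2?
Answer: 256/43046721 ≈ 5.9470e-6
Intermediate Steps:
y(B) = 9*B**2/4 (y(B) = (B + B*(1/2))**2 = (B + B/2)**2 = (3*B/2)**2 = 9*B**2/4)
1/t(y(3)) = 1/(((9/4)*3**2)**4) = 1/(((9/4)*9)**4) = 1/((81/4)**4) = 1/(43046721/256) = 256/43046721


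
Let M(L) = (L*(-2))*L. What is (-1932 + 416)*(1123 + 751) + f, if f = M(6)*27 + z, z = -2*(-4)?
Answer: -2842920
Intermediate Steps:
M(L) = -2*L² (M(L) = (-2*L)*L = -2*L²)
z = 8
f = -1936 (f = -2*6²*27 + 8 = -2*36*27 + 8 = -72*27 + 8 = -1944 + 8 = -1936)
(-1932 + 416)*(1123 + 751) + f = (-1932 + 416)*(1123 + 751) - 1936 = -1516*1874 - 1936 = -2840984 - 1936 = -2842920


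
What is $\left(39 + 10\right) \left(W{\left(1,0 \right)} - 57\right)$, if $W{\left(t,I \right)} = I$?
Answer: $-2793$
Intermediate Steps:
$\left(39 + 10\right) \left(W{\left(1,0 \right)} - 57\right) = \left(39 + 10\right) \left(0 - 57\right) = 49 \left(-57\right) = -2793$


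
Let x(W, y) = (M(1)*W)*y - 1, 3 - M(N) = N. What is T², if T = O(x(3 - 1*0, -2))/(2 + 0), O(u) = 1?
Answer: ¼ ≈ 0.25000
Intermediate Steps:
M(N) = 3 - N
x(W, y) = -1 + 2*W*y (x(W, y) = ((3 - 1*1)*W)*y - 1 = ((3 - 1)*W)*y - 1 = (2*W)*y - 1 = 2*W*y - 1 = -1 + 2*W*y)
T = ½ (T = 1/(2 + 0) = 1/2 = 1*(½) = ½ ≈ 0.50000)
T² = (½)² = ¼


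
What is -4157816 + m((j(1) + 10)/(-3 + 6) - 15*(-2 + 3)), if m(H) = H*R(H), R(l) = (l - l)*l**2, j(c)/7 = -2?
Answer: -4157816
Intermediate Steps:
j(c) = -14 (j(c) = 7*(-2) = -14)
R(l) = 0 (R(l) = 0*l**2 = 0)
m(H) = 0 (m(H) = H*0 = 0)
-4157816 + m((j(1) + 10)/(-3 + 6) - 15*(-2 + 3)) = -4157816 + 0 = -4157816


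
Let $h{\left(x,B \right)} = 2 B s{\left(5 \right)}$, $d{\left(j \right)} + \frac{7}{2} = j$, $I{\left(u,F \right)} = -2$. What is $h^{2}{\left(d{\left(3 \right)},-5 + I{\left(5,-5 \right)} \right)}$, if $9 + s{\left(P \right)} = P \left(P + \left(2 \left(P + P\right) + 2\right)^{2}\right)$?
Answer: $1163082816$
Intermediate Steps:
$d{\left(j \right)} = - \frac{7}{2} + j$
$s{\left(P \right)} = -9 + P \left(P + \left(2 + 4 P\right)^{2}\right)$ ($s{\left(P \right)} = -9 + P \left(P + \left(2 \left(P + P\right) + 2\right)^{2}\right) = -9 + P \left(P + \left(2 \cdot 2 P + 2\right)^{2}\right) = -9 + P \left(P + \left(4 P + 2\right)^{2}\right) = -9 + P \left(P + \left(2 + 4 P\right)^{2}\right)$)
$h{\left(x,B \right)} = 4872 B$ ($h{\left(x,B \right)} = 2 B \left(-9 + 5^{2} + 4 \cdot 5 \left(1 + 2 \cdot 5\right)^{2}\right) = 2 B \left(-9 + 25 + 4 \cdot 5 \left(1 + 10\right)^{2}\right) = 2 B \left(-9 + 25 + 4 \cdot 5 \cdot 11^{2}\right) = 2 B \left(-9 + 25 + 4 \cdot 5 \cdot 121\right) = 2 B \left(-9 + 25 + 2420\right) = 2 B 2436 = 4872 B$)
$h^{2}{\left(d{\left(3 \right)},-5 + I{\left(5,-5 \right)} \right)} = \left(4872 \left(-5 - 2\right)\right)^{2} = \left(4872 \left(-7\right)\right)^{2} = \left(-34104\right)^{2} = 1163082816$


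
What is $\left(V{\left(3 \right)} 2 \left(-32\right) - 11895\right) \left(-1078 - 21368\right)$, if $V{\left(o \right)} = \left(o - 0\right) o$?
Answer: $279924066$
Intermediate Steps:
$V{\left(o \right)} = o^{2}$ ($V{\left(o \right)} = \left(o + 0\right) o = o o = o^{2}$)
$\left(V{\left(3 \right)} 2 \left(-32\right) - 11895\right) \left(-1078 - 21368\right) = \left(3^{2} \cdot 2 \left(-32\right) - 11895\right) \left(-1078 - 21368\right) = \left(9 \cdot 2 \left(-32\right) - 11895\right) \left(-22446\right) = \left(18 \left(-32\right) - 11895\right) \left(-22446\right) = \left(-576 - 11895\right) \left(-22446\right) = \left(-12471\right) \left(-22446\right) = 279924066$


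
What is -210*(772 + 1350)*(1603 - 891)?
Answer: -317281440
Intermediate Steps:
-210*(772 + 1350)*(1603 - 891) = -445620*712 = -210*1510864 = -317281440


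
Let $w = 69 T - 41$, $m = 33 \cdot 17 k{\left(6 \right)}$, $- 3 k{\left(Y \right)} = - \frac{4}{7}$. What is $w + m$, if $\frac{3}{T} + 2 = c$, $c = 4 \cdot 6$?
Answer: $\frac{11591}{154} \approx 75.266$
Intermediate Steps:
$k{\left(Y \right)} = \frac{4}{21}$ ($k{\left(Y \right)} = - \frac{\left(-4\right) \frac{1}{7}}{3} = \left(- \frac{1}{3}\right) \left(- \frac{4}{7}\right) = \frac{4}{21}$)
$c = 24$
$T = \frac{3}{22}$ ($T = \frac{3}{-2 + 24} = \frac{3}{22} \approx 0.13636$)
$m = \frac{748}{7}$ ($m = 33 \cdot 17 \cdot \frac{4}{21} = 561 \cdot \frac{4}{21} = \frac{748}{7} \approx 106.86$)
$w = - \frac{695}{22}$ ($w = 69 \cdot \frac{3}{22} - 41 = \frac{207}{22} - 41 = - \frac{695}{22} \approx -31.591$)
$w + m = - \frac{695}{22} + \frac{748}{7} = \frac{11591}{154}$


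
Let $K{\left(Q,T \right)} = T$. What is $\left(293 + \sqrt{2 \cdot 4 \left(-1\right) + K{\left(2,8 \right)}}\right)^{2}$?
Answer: $85849$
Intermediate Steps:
$\left(293 + \sqrt{2 \cdot 4 \left(-1\right) + K{\left(2,8 \right)}}\right)^{2} = \left(293 + \sqrt{2 \cdot 4 \left(-1\right) + 8}\right)^{2} = \left(293 + \sqrt{8 \left(-1\right) + 8}\right)^{2} = \left(293 + \sqrt{-8 + 8}\right)^{2} = \left(293 + \sqrt{0}\right)^{2} = \left(293 + 0\right)^{2} = 293^{2} = 85849$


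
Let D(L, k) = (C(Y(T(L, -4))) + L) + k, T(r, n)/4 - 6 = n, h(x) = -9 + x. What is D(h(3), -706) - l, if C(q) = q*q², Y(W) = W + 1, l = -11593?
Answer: 11610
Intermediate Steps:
T(r, n) = 24 + 4*n
Y(W) = 1 + W
C(q) = q³
D(L, k) = 729 + L + k (D(L, k) = ((1 + (24 + 4*(-4)))³ + L) + k = ((1 + (24 - 16))³ + L) + k = ((1 + 8)³ + L) + k = (9³ + L) + k = (729 + L) + k = 729 + L + k)
D(h(3), -706) - l = (729 + (-9 + 3) - 706) - 1*(-11593) = (729 - 6 - 706) + 11593 = 17 + 11593 = 11610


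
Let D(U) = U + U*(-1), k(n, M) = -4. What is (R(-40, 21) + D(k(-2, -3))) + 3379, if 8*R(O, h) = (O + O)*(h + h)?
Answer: 2959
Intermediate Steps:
D(U) = 0 (D(U) = U - U = 0)
R(O, h) = O*h/2 (R(O, h) = ((O + O)*(h + h))/8 = ((2*O)*(2*h))/8 = (4*O*h)/8 = O*h/2)
(R(-40, 21) + D(k(-2, -3))) + 3379 = ((1/2)*(-40)*21 + 0) + 3379 = (-420 + 0) + 3379 = -420 + 3379 = 2959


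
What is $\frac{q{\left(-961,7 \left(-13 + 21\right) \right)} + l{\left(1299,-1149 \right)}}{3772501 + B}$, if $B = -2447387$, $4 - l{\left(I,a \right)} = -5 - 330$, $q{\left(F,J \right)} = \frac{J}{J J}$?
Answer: $\frac{18985}{74206384} \approx 0.00025584$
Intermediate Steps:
$q{\left(F,J \right)} = \frac{1}{J}$ ($q{\left(F,J \right)} = \frac{J}{J^{2}} = \frac{1}{J}$)
$l{\left(I,a \right)} = 339$ ($l{\left(I,a \right)} = 4 - \left(-5 - 330\right) = 4 - -335 = 4 + 335 = 339$)
$\frac{q{\left(-961,7 \left(-13 + 21\right) \right)} + l{\left(1299,-1149 \right)}}{3772501 + B} = \frac{\frac{1}{7 \left(-13 + 21\right)} + 339}{3772501 - 2447387} = \frac{\frac{1}{7 \cdot 8} + 339}{1325114} = \left(\frac{1}{56} + 339\right) \frac{1}{1325114} = \frac{18985}{56} \cdot \frac{1}{1325114} = \frac{18985}{74206384}$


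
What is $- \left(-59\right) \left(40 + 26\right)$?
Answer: $3894$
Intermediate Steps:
$- \left(-59\right) \left(40 + 26\right) = - \left(-59\right) 66 = \left(-1\right) \left(-3894\right) = 3894$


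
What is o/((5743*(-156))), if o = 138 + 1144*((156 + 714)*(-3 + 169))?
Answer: -27536103/149318 ≈ -184.41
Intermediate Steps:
o = 165216618 (o = 138 + 1144*(870*166) = 138 + 1144*144420 = 138 + 165216480 = 165216618)
o/((5743*(-156))) = 165216618/((5743*(-156))) = 165216618/(-895908) = 165216618*(-1/895908) = -27536103/149318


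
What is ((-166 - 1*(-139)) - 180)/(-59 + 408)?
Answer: -207/349 ≈ -0.59312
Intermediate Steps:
((-166 - 1*(-139)) - 180)/(-59 + 408) = ((-166 + 139) - 180)/349 = (-27 - 180)*(1/349) = -207*1/349 = -207/349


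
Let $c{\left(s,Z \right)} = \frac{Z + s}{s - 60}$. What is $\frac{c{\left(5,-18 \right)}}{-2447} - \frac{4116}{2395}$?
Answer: $- \frac{110796599}{64466215} \approx -1.7187$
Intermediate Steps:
$c{\left(s,Z \right)} = \frac{Z + s}{-60 + s}$
$\frac{c{\left(5,-18 \right)}}{-2447} - \frac{4116}{2395} = \frac{\frac{1}{-60 + 5} \left(-18 + 5\right)}{-2447} - \frac{4116}{2395} = \frac{1}{-55} \left(-13\right) \left(- \frac{1}{2447}\right) - \frac{4116}{2395} = \left(- \frac{1}{55}\right) \left(-13\right) \left(- \frac{1}{2447}\right) - \frac{4116}{2395} = \frac{13}{55} \left(- \frac{1}{2447}\right) - \frac{4116}{2395} = - \frac{13}{134585} - \frac{4116}{2395} = - \frac{110796599}{64466215}$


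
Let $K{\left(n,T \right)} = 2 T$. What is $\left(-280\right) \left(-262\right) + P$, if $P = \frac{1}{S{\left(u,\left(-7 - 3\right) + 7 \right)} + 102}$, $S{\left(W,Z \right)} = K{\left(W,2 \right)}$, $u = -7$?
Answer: $\frac{7776161}{106} \approx 73360.0$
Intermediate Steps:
$S{\left(W,Z \right)} = 4$ ($S{\left(W,Z \right)} = 2 \cdot 2 = 4$)
$P = \frac{1}{106}$ ($P = \frac{1}{4 + 102} = \frac{1}{106} \approx 0.009434$)
$\left(-280\right) \left(-262\right) + P = \left(-280\right) \left(-262\right) + \frac{1}{106} = 73360 + \frac{1}{106} = \frac{7776161}{106}$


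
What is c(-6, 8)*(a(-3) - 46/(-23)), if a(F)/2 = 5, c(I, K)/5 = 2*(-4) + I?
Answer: -840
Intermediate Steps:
c(I, K) = -40 + 5*I (c(I, K) = 5*(2*(-4) + I) = 5*(-8 + I) = -40 + 5*I)
a(F) = 10 (a(F) = 2*5 = 10)
c(-6, 8)*(a(-3) - 46/(-23)) = (-40 + 5*(-6))*(10 - 46/(-23)) = (-40 - 30)*(10 - 46*(-1/23)) = -70*(10 + 2) = -70*12 = -840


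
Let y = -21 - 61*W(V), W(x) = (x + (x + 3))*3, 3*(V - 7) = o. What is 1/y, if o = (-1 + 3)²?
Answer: -1/3620 ≈ -0.00027624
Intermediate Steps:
o = 4 (o = 2² = 4)
V = 25/3 (V = 7 + (⅓)*4 = 7 + 4/3 = 25/3 ≈ 8.3333)
W(x) = 9 + 6*x (W(x) = (x + (3 + x))*3 = (3 + 2*x)*3 = 9 + 6*x)
y = -3620 (y = -21 - 61*(9 + 6*(25/3)) = -21 - 61*(9 + 50) = -21 - 61*59 = -21 - 3599 = -3620)
1/y = 1/(-3620) = -1/3620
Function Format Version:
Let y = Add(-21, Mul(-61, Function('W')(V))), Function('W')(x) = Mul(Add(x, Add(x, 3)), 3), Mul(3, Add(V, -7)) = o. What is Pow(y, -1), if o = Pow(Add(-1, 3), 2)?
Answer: Rational(-1, 3620) ≈ -0.00027624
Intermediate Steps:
o = 4 (o = Pow(2, 2) = 4)
V = Rational(25, 3) (V = Add(7, Mul(Rational(1, 3), 4)) = Add(7, Rational(4, 3)) = Rational(25, 3) ≈ 8.3333)
Function('W')(x) = Add(9, Mul(6, x)) (Function('W')(x) = Mul(Add(x, Add(3, x)), 3) = Mul(Add(3, Mul(2, x)), 3) = Add(9, Mul(6, x)))
y = -3620 (y = Add(-21, Mul(-61, Add(9, Mul(6, Rational(25, 3))))) = Add(-21, Mul(-61, Add(9, 50))) = Add(-21, Mul(-61, 59)) = Add(-21, -3599) = -3620)
Pow(y, -1) = Pow(-3620, -1) = Rational(-1, 3620)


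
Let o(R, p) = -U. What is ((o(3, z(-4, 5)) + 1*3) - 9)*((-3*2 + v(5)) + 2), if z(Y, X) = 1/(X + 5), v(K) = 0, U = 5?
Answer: 44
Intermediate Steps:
z(Y, X) = 1/(5 + X)
o(R, p) = -5 (o(R, p) = -1*5 = -5)
((o(3, z(-4, 5)) + 1*3) - 9)*((-3*2 + v(5)) + 2) = ((-5 + 1*3) - 9)*((-3*2 + 0) + 2) = ((-5 + 3) - 9)*((-6 + 0) + 2) = (-2 - 9)*(-6 + 2) = -11*(-4) = 44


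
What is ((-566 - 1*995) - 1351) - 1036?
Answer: -3948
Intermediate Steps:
((-566 - 1*995) - 1351) - 1036 = ((-566 - 995) - 1351) - 1036 = (-1561 - 1351) - 1036 = -2912 - 1036 = -3948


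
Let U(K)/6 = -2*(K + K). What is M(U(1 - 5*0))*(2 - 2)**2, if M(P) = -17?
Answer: 0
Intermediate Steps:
U(K) = -24*K (U(K) = 6*(-2*(K + K)) = 6*(-4*K) = -24*K)
M(U(1 - 5*0))*(2 - 2)**2 = -17*(2 - 2)**2 = -17*0**2 = -17*0 = 0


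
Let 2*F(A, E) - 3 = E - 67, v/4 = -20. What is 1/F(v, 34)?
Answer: -1/15 ≈ -0.066667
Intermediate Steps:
v = -80 (v = 4*(-20) = -80)
F(A, E) = -32 + E/2 (F(A, E) = 3/2 + (E - 67)/2 = 3/2 + (-67 + E)/2 = 3/2 + (-67/2 + E/2) = -32 + E/2)
1/F(v, 34) = 1/(-32 + (½)*34) = 1/(-32 + 17) = 1/(-15) = -1/15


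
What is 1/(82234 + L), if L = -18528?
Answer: 1/63706 ≈ 1.5697e-5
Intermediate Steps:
1/(82234 + L) = 1/(82234 - 18528) = 1/63706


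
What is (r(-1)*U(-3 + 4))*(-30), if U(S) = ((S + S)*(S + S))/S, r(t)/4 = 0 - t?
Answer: -480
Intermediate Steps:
r(t) = -4*t (r(t) = 4*(0 - t) = 4*(-t) = -4*t)
U(S) = 4*S (U(S) = ((2*S)*(2*S))/S = (4*S²)/S = 4*S)
(r(-1)*U(-3 + 4))*(-30) = ((-4*(-1))*(4*(-3 + 4)))*(-30) = (4*(4*1))*(-30) = (4*4)*(-30) = 16*(-30) = -480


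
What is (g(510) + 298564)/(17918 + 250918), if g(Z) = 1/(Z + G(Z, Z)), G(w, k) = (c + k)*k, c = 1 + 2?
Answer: 78265566961/70472669040 ≈ 1.1106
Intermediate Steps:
c = 3
G(w, k) = k*(3 + k) (G(w, k) = (3 + k)*k = k*(3 + k))
g(Z) = 1/(Z + Z*(3 + Z))
(g(510) + 298564)/(17918 + 250918) = (1/(510*(4 + 510)) + 298564)/(17918 + 250918) = ((1/510)/514 + 298564)/268836 = ((1/510)*(1/514) + 298564)*(1/268836) = (1/262140 + 298564)*(1/268836) = (78265566961/262140)*(1/268836) = 78265566961/70472669040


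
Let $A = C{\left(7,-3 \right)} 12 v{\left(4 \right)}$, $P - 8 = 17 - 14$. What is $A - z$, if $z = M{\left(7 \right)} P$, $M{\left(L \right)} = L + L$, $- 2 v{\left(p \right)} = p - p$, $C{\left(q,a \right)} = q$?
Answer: $-154$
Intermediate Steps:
$v{\left(p \right)} = 0$ ($v{\left(p \right)} = - \frac{p - p}{2} = \left(- \frac{1}{2}\right) 0 = 0$)
$M{\left(L \right)} = 2 L$
$P = 11$ ($P = 8 + \left(17 - 14\right) = 8 + 3 = 11$)
$z = 154$ ($z = 2 \cdot 7 \cdot 11 = 14 \cdot 11 = 154$)
$A = 0$ ($A = 7 \cdot 12 \cdot 0 = 84 \cdot 0 = 0$)
$A - z = 0 - 154 = -154$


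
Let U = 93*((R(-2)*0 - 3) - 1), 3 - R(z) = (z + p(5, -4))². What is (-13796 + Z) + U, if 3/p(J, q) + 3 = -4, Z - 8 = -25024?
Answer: -39184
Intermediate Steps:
Z = -25016 (Z = 8 - 25024 = -25016)
p(J, q) = -3/7 (p(J, q) = 3/(-3 - 4) = 3/(-7) = 3*(-⅐) = -3/7)
R(z) = 3 - (-3/7 + z)² (R(z) = 3 - (z - 3/7)² = 3 - (-3/7 + z)²)
U = -372 (U = 93*(((3 - (-3 + 7*(-2))²/49)*0 - 3) - 1) = 93*(((3 - (-3 - 14)²/49)*0 - 3) - 1) = 93*(((3 - 1/49*(-17)²)*0 - 3) - 1) = 93*(((3 - 1/49*289)*0 - 3) - 1) = 93*(((3 - 289/49)*0 - 3) - 1) = 93*((-142/49*0 - 3) - 1) = 93*((0 - 3) - 1) = 93*(-3 - 1) = 93*(-4) = -372)
(-13796 + Z) + U = (-13796 - 25016) - 372 = -38812 - 372 = -39184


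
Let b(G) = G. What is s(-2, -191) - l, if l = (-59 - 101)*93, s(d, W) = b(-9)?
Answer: 14871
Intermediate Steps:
s(d, W) = -9
l = -14880 (l = -160*93 = -14880)
s(-2, -191) - l = -9 - 1*(-14880) = -9 + 14880 = 14871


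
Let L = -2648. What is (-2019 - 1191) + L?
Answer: -5858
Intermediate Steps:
(-2019 - 1191) + L = (-2019 - 1191) - 2648 = -3210 - 2648 = -5858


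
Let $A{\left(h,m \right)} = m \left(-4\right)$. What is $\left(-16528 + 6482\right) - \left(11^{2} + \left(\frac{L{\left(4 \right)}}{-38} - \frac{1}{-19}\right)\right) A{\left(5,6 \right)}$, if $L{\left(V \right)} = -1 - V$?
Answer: $- \frac{135614}{19} \approx -7137.6$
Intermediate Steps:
$A{\left(h,m \right)} = - 4 m$
$\left(-16528 + 6482\right) - \left(11^{2} + \left(\frac{L{\left(4 \right)}}{-38} - \frac{1}{-19}\right)\right) A{\left(5,6 \right)} = \left(-16528 + 6482\right) - \left(11^{2} - \left(- \frac{1}{19} - \frac{-1 - 4}{-38}\right)\right) \left(\left(-4\right) 6\right) = -10046 - \left(121 - \left(- \frac{1}{19} - \left(-1 - 4\right) \left(- \frac{1}{38}\right)\right)\right) \left(-24\right) = -10046 - \left(121 + \left(\left(-5\right) \left(- \frac{1}{38}\right) + \frac{1}{19}\right)\right) \left(-24\right) = -10046 - \left(121 + \left(\frac{5}{38} + \frac{1}{19}\right)\right) \left(-24\right) = -10046 - \left(121 + \frac{7}{38}\right) \left(-24\right) = -10046 - \frac{4605}{38} \left(-24\right) = -10046 - - \frac{55260}{19} = -10046 + \frac{55260}{19} = - \frac{135614}{19}$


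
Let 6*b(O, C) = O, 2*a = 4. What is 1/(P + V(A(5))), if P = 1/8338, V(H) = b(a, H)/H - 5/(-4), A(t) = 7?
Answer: 350196/454463 ≈ 0.77057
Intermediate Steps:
a = 2 (a = (1/2)*4 = 2)
b(O, C) = O/6
V(H) = 5/4 + 1/(3*H) (V(H) = ((1/6)*2)/H - 5/(-4) = 1/(3*H) - 5*(-1/4) = 1/(3*H) + 5/4 = 5/4 + 1/(3*H))
P = 1/8338 ≈ 0.00011993
1/(P + V(A(5))) = 1/(1/8338 + (1/12)*(4 + 15*7)/7) = 1/(1/8338 + (1/12)*(1/7)*(4 + 105)) = 1/(1/8338 + (1/12)*(1/7)*109) = 1/(1/8338 + 109/84) = 1/(454463/350196) = 350196/454463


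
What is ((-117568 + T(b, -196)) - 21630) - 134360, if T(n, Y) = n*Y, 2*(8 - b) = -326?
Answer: -307074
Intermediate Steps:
b = 171 (b = 8 - ½*(-326) = 8 + 163 = 171)
T(n, Y) = Y*n
((-117568 + T(b, -196)) - 21630) - 134360 = ((-117568 - 196*171) - 21630) - 134360 = ((-117568 - 33516) - 21630) - 134360 = (-151084 - 21630) - 134360 = -172714 - 134360 = -307074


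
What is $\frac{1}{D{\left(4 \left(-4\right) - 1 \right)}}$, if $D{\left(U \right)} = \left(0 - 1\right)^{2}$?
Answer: $1$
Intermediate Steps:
$D{\left(U \right)} = 1$ ($D{\left(U \right)} = \left(-1\right)^{2} = 1$)
$\frac{1}{D{\left(4 \left(-4\right) - 1 \right)}} = 1^{-1} = 1$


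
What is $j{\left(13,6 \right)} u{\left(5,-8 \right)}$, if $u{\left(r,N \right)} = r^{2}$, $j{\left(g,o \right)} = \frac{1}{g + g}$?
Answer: $\frac{25}{26} \approx 0.96154$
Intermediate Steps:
$j{\left(g,o \right)} = \frac{1}{2 g}$
$j{\left(13,6 \right)} u{\left(5,-8 \right)} = \frac{1}{2 \cdot 13} \cdot 5^{2} = \frac{1}{2} \cdot \frac{1}{13} \cdot 25 = \frac{1}{26} \cdot 25 = \frac{25}{26}$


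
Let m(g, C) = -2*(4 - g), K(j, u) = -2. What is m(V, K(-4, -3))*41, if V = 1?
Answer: -246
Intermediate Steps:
m(g, C) = -8 + 2*g
m(V, K(-4, -3))*41 = (-8 + 2*1)*41 = (-8 + 2)*41 = -6*41 = -246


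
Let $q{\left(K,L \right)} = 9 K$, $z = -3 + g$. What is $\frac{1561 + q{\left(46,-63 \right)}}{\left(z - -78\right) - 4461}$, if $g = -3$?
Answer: $- \frac{1975}{4389} \approx -0.44999$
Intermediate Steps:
$z = -6$ ($z = -3 - 3 = -6$)
$\frac{1561 + q{\left(46,-63 \right)}}{\left(z - -78\right) - 4461} = \frac{1561 + 9 \cdot 46}{\left(-6 - -78\right) - 4461} = \frac{1561 + 414}{\left(-6 + 78\right) - 4461} = \frac{1975}{72 - 4461} = \frac{1975}{-4389} = 1975 \left(- \frac{1}{4389}\right) = - \frac{1975}{4389}$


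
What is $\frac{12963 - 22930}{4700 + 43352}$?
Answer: $- \frac{9967}{48052} \approx -0.20742$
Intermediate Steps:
$\frac{12963 - 22930}{4700 + 43352} = - \frac{9967}{48052}$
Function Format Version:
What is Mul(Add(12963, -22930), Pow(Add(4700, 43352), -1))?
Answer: Rational(-9967, 48052) ≈ -0.20742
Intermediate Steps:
Mul(Add(12963, -22930), Pow(Add(4700, 43352), -1)) = Mul(-9967, Pow(48052, -1)) = Mul(-9967, Rational(1, 48052)) = Rational(-9967, 48052)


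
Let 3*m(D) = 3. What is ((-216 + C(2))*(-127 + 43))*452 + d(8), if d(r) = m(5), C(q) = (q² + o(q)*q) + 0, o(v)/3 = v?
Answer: 7593601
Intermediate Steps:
m(D) = 1 (m(D) = (⅓)*3 = 1)
o(v) = 3*v
C(q) = 4*q² (C(q) = (q² + (3*q)*q) + 0 = (q² + 3*q²) + 0 = 4*q² + 0 = 4*q²)
d(r) = 1
((-216 + C(2))*(-127 + 43))*452 + d(8) = ((-216 + 4*2²)*(-127 + 43))*452 + 1 = ((-216 + 4*4)*(-84))*452 + 1 = ((-216 + 16)*(-84))*452 + 1 = -200*(-84)*452 + 1 = 16800*452 + 1 = 7593600 + 1 = 7593601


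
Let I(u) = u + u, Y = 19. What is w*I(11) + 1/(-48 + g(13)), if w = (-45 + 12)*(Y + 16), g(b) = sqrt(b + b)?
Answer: -28942014/1139 - sqrt(26)/2278 ≈ -25410.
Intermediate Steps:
g(b) = sqrt(2)*sqrt(b) (g(b) = sqrt(2*b) = sqrt(2)*sqrt(b))
w = -1155 (w = (-45 + 12)*(19 + 16) = -33*35 = -1155)
I(u) = 2*u
w*I(11) + 1/(-48 + g(13)) = -2310*11 + 1/(-48 + sqrt(2)*sqrt(13)) = -1155*22 + 1/(-48 + sqrt(26)) = -25410 + 1/(-48 + sqrt(26))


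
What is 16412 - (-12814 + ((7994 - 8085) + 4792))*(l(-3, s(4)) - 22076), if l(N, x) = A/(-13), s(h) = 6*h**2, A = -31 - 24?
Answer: -2327674073/13 ≈ -1.7905e+8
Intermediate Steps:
A = -55
l(N, x) = 55/13 (l(N, x) = -55/(-13) = -55*(-1/13) = 55/13)
16412 - (-12814 + ((7994 - 8085) + 4792))*(l(-3, s(4)) - 22076) = 16412 - (-12814 + ((7994 - 8085) + 4792))*(55/13 - 22076) = 16412 - (-12814 + (-91 + 4792))*(-286933)/13 = 16412 - (-12814 + 4701)*(-286933)/13 = 16412 - (-8113)*(-286933)/13 = 16412 - 1*2327887429/13 = 16412 - 2327887429/13 = -2327674073/13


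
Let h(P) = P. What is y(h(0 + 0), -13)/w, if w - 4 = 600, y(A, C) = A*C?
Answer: 0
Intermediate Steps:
w = 604 (w = 4 + 600 = 604)
y(h(0 + 0), -13)/w = ((0 + 0)*(-13))/604 = (0*(-13))*(1/604) = 0*(1/604) = 0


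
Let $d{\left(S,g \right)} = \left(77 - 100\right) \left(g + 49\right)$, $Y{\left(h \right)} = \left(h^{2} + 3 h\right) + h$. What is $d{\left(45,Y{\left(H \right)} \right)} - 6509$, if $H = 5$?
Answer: $-8671$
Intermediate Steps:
$Y{\left(h \right)} = h^{2} + 4 h$
$d{\left(S,g \right)} = -1127 - 23 g$ ($d{\left(S,g \right)} = - 23 \left(49 + g\right) = -1127 - 23 g$)
$d{\left(45,Y{\left(H \right)} \right)} - 6509 = \left(-1127 - 23 \cdot 5 \left(4 + 5\right)\right) - 6509 = \left(-1127 - 23 \cdot 5 \cdot 9\right) - 6509 = \left(-1127 - 1035\right) - 6509 = -2162 - 6509 = -8671$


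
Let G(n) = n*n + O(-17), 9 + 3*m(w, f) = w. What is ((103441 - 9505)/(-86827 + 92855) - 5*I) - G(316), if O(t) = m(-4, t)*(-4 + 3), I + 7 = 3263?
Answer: -524999995/4521 ≈ -1.1612e+5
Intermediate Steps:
I = 3256 (I = -7 + 3263 = 3256)
m(w, f) = -3 + w/3
O(t) = 13/3 (O(t) = (-3 + (⅓)*(-4))*(-4 + 3) = (-3 - 4/3)*(-1) = -13/3*(-1) = 13/3)
G(n) = 13/3 + n² (G(n) = n*n + 13/3 = n² + 13/3 = 13/3 + n²)
((103441 - 9505)/(-86827 + 92855) - 5*I) - G(316) = ((103441 - 9505)/(-86827 + 92855) - 5*3256) - (13/3 + 316²) = (93936/6028 - 16280) - (13/3 + 99856) = (93936*(1/6028) - 16280) - 1*299581/3 = (23484/1507 - 16280) - 299581/3 = -24510476/1507 - 299581/3 = -524999995/4521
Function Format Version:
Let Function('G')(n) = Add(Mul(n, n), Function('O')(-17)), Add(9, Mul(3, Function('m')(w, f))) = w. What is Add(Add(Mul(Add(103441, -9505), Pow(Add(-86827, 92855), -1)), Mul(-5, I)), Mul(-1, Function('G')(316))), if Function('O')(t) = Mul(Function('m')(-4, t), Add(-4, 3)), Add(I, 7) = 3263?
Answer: Rational(-524999995, 4521) ≈ -1.1612e+5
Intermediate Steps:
I = 3256 (I = Add(-7, 3263) = 3256)
Function('m')(w, f) = Add(-3, Mul(Rational(1, 3), w))
Function('O')(t) = Rational(13, 3) (Function('O')(t) = Mul(Add(-3, Mul(Rational(1, 3), -4)), Add(-4, 3)) = Mul(Add(-3, Rational(-4, 3)), -1) = Mul(Rational(-13, 3), -1) = Rational(13, 3))
Function('G')(n) = Add(Rational(13, 3), Pow(n, 2)) (Function('G')(n) = Add(Mul(n, n), Rational(13, 3)) = Add(Pow(n, 2), Rational(13, 3)) = Add(Rational(13, 3), Pow(n, 2)))
Add(Add(Mul(Add(103441, -9505), Pow(Add(-86827, 92855), -1)), Mul(-5, I)), Mul(-1, Function('G')(316))) = Add(Add(Mul(Add(103441, -9505), Pow(Add(-86827, 92855), -1)), Mul(-5, 3256)), Mul(-1, Add(Rational(13, 3), Pow(316, 2)))) = Add(Add(Mul(93936, Pow(6028, -1)), -16280), Mul(-1, Add(Rational(13, 3), 99856))) = Add(Add(Mul(93936, Rational(1, 6028)), -16280), Mul(-1, Rational(299581, 3))) = Add(Add(Rational(23484, 1507), -16280), Rational(-299581, 3)) = Add(Rational(-24510476, 1507), Rational(-299581, 3)) = Rational(-524999995, 4521)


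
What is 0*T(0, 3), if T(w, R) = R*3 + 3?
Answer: 0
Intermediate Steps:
T(w, R) = 3 + 3*R (T(w, R) = 3*R + 3 = 3 + 3*R)
0*T(0, 3) = 0*(3 + 3*3) = 0*(3 + 9) = 0*12 = 0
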